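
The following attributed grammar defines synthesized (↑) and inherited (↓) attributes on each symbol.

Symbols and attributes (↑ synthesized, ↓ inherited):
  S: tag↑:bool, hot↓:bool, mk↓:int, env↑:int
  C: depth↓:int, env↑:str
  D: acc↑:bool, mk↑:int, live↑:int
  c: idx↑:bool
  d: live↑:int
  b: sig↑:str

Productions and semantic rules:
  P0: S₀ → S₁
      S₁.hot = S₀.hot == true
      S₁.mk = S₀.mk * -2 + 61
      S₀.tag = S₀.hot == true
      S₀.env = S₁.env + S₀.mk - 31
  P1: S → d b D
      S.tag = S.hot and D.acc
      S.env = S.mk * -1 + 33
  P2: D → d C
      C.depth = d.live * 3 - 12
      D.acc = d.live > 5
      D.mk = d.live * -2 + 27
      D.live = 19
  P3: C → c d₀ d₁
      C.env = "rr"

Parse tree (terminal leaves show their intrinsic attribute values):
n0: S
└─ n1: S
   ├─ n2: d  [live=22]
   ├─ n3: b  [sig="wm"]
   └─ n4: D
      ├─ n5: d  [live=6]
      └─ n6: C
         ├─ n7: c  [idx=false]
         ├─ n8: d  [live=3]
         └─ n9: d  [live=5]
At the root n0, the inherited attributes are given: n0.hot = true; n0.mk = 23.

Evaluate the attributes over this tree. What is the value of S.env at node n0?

10

1. n0.hot = true  [given at root]
2. n0.mk = 23  [given at root]
3. n1.hot = true  [S₀.hot == true]
4. n1.mk = 15  [S₀.mk * -2 + 61]
5. n2.live = 22  [terminal]
6. n3.sig = "wm"  [terminal]
7. n5.live = 6  [terminal]
8. n6.depth = 6  [d.live * 3 - 12]
9. n7.idx = false  [terminal]
10. n8.live = 3  [terminal]
11. n9.live = 5  [terminal]
12. n6.env = "rr"  ["rr"]
13. n4.acc = true  [d.live > 5]
14. n4.mk = 15  [d.live * -2 + 27]
15. n4.live = 19  [19]
16. n1.tag = true  [S.hot and D.acc]
17. n1.env = 18  [S.mk * -1 + 33]
18. n0.tag = true  [S₀.hot == true]
19. n0.env = 10  [S₁.env + S₀.mk - 31]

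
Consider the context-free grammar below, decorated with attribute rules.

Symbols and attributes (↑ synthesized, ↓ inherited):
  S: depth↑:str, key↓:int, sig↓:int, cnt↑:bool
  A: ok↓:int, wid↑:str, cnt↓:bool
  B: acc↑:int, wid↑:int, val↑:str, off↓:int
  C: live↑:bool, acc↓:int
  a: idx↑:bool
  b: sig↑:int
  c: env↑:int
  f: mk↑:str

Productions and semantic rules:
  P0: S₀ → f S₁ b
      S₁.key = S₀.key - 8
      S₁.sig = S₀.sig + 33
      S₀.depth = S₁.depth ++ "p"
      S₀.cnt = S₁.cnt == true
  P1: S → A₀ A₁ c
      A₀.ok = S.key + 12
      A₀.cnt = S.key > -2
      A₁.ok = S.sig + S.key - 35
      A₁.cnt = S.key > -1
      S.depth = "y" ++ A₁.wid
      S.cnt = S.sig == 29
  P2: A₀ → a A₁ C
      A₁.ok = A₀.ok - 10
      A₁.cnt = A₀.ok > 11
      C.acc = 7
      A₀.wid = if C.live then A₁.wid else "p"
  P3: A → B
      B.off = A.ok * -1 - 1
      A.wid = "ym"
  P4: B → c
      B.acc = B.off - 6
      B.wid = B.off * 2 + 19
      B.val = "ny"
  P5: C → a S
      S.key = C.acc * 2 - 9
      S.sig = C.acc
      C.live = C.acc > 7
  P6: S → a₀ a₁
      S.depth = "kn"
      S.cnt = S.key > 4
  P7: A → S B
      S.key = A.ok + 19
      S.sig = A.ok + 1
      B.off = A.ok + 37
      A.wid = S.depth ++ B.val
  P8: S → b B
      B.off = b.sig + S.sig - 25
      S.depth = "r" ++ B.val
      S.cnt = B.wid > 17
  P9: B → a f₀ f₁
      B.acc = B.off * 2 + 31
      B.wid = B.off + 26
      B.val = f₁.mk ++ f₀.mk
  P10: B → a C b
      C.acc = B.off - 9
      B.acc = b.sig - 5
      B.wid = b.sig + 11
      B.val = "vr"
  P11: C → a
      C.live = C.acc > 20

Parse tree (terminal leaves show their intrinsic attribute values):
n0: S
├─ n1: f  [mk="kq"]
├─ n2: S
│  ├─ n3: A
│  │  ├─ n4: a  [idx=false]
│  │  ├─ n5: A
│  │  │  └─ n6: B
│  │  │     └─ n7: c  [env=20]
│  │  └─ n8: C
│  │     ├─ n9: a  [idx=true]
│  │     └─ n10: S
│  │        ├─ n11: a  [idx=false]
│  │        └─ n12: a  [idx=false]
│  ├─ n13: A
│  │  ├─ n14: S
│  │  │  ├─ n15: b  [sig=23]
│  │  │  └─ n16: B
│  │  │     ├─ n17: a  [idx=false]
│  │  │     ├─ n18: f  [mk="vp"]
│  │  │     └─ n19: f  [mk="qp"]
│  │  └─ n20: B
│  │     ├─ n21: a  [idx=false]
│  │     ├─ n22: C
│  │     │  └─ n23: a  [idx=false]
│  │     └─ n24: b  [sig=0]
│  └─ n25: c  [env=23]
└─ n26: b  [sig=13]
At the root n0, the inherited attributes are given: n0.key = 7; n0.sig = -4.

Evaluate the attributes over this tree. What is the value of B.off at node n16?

1. n0.key = 7  [given at root]
2. n0.sig = -4  [given at root]
3. n1.mk = "kq"  [terminal]
4. n2.key = -1  [S₀.key - 8]
5. n2.sig = 29  [S₀.sig + 33]
6. n3.ok = 11  [S.key + 12]
7. n3.cnt = true  [S.key > -2]
8. n4.idx = false  [terminal]
9. n5.ok = 1  [A₀.ok - 10]
10. n5.cnt = false  [A₀.ok > 11]
11. n6.off = -2  [A.ok * -1 - 1]
12. n7.env = 20  [terminal]
13. n6.acc = -8  [B.off - 6]
14. n6.wid = 15  [B.off * 2 + 19]
15. n6.val = "ny"  ["ny"]
16. n5.wid = "ym"  ["ym"]
17. n8.acc = 7  [7]
18. n9.idx = true  [terminal]
19. n10.key = 5  [C.acc * 2 - 9]
20. n10.sig = 7  [C.acc]
21. n11.idx = false  [terminal]
22. n12.idx = false  [terminal]
23. n10.depth = "kn"  ["kn"]
24. n10.cnt = true  [S.key > 4]
25. n8.live = false  [C.acc > 7]
26. n3.wid = "p"  [if C.live then A₁.wid else "p"]
27. n13.ok = -7  [S.sig + S.key - 35]
28. n13.cnt = false  [S.key > -1]
29. n14.key = 12  [A.ok + 19]
30. n14.sig = -6  [A.ok + 1]
31. n15.sig = 23  [terminal]
32. n16.off = -8  [b.sig + S.sig - 25]
33. n17.idx = false  [terminal]
34. n18.mk = "vp"  [terminal]
35. n19.mk = "qp"  [terminal]
36. n16.acc = 15  [B.off * 2 + 31]
37. n16.wid = 18  [B.off + 26]
38. n16.val = "qpvp"  [f₁.mk ++ f₀.mk]
39. n14.depth = "rqpvp"  ["r" ++ B.val]
40. n14.cnt = true  [B.wid > 17]
41. n20.off = 30  [A.ok + 37]
42. n21.idx = false  [terminal]
43. n22.acc = 21  [B.off - 9]
44. n23.idx = false  [terminal]
45. n22.live = true  [C.acc > 20]
46. n24.sig = 0  [terminal]
47. n20.acc = -5  [b.sig - 5]
48. n20.wid = 11  [b.sig + 11]
49. n20.val = "vr"  ["vr"]
50. n13.wid = "rqpvpvr"  [S.depth ++ B.val]
51. n25.env = 23  [terminal]
52. n2.depth = "yrqpvpvr"  ["y" ++ A₁.wid]
53. n2.cnt = true  [S.sig == 29]
54. n26.sig = 13  [terminal]
55. n0.depth = "yrqpvpvrp"  [S₁.depth ++ "p"]
56. n0.cnt = true  [S₁.cnt == true]

-8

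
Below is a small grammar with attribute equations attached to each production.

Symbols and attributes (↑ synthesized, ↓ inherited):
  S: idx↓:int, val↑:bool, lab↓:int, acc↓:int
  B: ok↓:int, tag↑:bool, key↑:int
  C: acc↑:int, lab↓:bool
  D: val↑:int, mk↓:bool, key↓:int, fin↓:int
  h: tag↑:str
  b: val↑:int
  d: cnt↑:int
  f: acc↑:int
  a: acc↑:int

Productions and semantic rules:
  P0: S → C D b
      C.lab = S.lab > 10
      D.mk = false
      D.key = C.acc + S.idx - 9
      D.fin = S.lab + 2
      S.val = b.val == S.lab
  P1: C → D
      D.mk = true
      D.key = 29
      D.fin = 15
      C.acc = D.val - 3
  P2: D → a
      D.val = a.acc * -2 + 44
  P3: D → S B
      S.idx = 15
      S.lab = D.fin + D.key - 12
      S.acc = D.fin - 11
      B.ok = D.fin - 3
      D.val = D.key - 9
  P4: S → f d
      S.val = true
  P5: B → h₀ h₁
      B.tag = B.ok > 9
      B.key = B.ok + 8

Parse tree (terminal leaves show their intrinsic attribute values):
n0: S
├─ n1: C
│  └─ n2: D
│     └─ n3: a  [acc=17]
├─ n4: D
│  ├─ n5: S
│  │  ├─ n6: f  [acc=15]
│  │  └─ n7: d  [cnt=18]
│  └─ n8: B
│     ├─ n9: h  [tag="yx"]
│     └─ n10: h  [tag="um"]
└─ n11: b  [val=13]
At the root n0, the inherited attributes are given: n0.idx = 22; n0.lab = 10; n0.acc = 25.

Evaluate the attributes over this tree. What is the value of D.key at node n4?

20

1. n0.idx = 22  [given at root]
2. n0.lab = 10  [given at root]
3. n0.acc = 25  [given at root]
4. n1.lab = false  [S.lab > 10]
5. n2.mk = true  [true]
6. n2.key = 29  [29]
7. n2.fin = 15  [15]
8. n3.acc = 17  [terminal]
9. n2.val = 10  [a.acc * -2 + 44]
10. n1.acc = 7  [D.val - 3]
11. n4.mk = false  [false]
12. n4.key = 20  [C.acc + S.idx - 9]
13. n4.fin = 12  [S.lab + 2]
14. n5.idx = 15  [15]
15. n5.lab = 20  [D.fin + D.key - 12]
16. n5.acc = 1  [D.fin - 11]
17. n6.acc = 15  [terminal]
18. n7.cnt = 18  [terminal]
19. n5.val = true  [true]
20. n8.ok = 9  [D.fin - 3]
21. n9.tag = "yx"  [terminal]
22. n10.tag = "um"  [terminal]
23. n8.tag = false  [B.ok > 9]
24. n8.key = 17  [B.ok + 8]
25. n4.val = 11  [D.key - 9]
26. n11.val = 13  [terminal]
27. n0.val = false  [b.val == S.lab]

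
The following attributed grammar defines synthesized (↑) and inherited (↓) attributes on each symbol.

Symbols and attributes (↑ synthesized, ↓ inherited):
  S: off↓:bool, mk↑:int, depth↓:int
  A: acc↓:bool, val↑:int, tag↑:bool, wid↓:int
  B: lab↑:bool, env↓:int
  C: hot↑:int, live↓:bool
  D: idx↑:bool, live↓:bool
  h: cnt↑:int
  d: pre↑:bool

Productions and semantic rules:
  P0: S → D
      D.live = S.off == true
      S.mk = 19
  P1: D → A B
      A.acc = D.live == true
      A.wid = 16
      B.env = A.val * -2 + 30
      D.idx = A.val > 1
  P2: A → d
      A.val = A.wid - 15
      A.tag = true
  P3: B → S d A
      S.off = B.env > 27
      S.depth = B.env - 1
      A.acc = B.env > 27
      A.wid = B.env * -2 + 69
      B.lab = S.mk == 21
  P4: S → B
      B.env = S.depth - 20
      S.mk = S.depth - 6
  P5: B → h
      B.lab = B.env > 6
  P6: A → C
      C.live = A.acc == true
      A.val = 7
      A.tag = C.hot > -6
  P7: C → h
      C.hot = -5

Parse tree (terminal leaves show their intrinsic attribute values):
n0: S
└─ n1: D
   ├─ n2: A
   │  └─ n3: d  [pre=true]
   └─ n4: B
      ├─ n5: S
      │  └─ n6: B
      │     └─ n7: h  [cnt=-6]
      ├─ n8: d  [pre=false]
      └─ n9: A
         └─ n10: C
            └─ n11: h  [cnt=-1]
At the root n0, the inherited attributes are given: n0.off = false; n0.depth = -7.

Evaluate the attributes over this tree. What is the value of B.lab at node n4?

true

1. n0.off = false  [given at root]
2. n0.depth = -7  [given at root]
3. n1.live = false  [S.off == true]
4. n2.acc = false  [D.live == true]
5. n2.wid = 16  [16]
6. n3.pre = true  [terminal]
7. n2.val = 1  [A.wid - 15]
8. n2.tag = true  [true]
9. n4.env = 28  [A.val * -2 + 30]
10. n5.off = true  [B.env > 27]
11. n5.depth = 27  [B.env - 1]
12. n6.env = 7  [S.depth - 20]
13. n7.cnt = -6  [terminal]
14. n6.lab = true  [B.env > 6]
15. n5.mk = 21  [S.depth - 6]
16. n8.pre = false  [terminal]
17. n9.acc = true  [B.env > 27]
18. n9.wid = 13  [B.env * -2 + 69]
19. n10.live = true  [A.acc == true]
20. n11.cnt = -1  [terminal]
21. n10.hot = -5  [-5]
22. n9.val = 7  [7]
23. n9.tag = true  [C.hot > -6]
24. n4.lab = true  [S.mk == 21]
25. n1.idx = false  [A.val > 1]
26. n0.mk = 19  [19]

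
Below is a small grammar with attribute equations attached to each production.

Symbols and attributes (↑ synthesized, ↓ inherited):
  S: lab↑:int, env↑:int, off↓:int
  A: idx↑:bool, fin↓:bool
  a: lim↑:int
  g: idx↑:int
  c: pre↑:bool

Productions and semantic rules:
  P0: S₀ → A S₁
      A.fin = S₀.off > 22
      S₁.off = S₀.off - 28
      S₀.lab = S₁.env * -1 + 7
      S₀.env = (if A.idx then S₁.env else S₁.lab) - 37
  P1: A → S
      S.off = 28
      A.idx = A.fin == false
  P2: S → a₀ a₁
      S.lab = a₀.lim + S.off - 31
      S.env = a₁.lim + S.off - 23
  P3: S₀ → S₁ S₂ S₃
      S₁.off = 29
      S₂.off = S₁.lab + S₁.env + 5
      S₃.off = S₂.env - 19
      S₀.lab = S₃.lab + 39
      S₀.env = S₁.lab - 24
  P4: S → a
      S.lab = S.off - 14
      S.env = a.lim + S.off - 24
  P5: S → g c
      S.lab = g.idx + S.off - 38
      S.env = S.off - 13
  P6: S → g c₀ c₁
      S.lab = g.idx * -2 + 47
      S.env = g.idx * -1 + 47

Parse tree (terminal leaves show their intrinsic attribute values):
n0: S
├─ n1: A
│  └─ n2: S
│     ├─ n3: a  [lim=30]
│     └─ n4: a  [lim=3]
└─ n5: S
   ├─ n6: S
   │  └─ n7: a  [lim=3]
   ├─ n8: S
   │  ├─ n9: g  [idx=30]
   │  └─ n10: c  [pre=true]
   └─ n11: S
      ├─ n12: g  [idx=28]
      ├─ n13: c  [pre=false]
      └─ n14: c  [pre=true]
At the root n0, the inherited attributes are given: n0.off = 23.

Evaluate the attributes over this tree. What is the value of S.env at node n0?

1. n0.off = 23  [given at root]
2. n1.fin = true  [S₀.off > 22]
3. n2.off = 28  [28]
4. n3.lim = 30  [terminal]
5. n4.lim = 3  [terminal]
6. n2.lab = 27  [a₀.lim + S.off - 31]
7. n2.env = 8  [a₁.lim + S.off - 23]
8. n1.idx = false  [A.fin == false]
9. n5.off = -5  [S₀.off - 28]
10. n6.off = 29  [29]
11. n7.lim = 3  [terminal]
12. n6.lab = 15  [S.off - 14]
13. n6.env = 8  [a.lim + S.off - 24]
14. n8.off = 28  [S₁.lab + S₁.env + 5]
15. n9.idx = 30  [terminal]
16. n10.pre = true  [terminal]
17. n8.lab = 20  [g.idx + S.off - 38]
18. n8.env = 15  [S.off - 13]
19. n11.off = -4  [S₂.env - 19]
20. n12.idx = 28  [terminal]
21. n13.pre = false  [terminal]
22. n14.pre = true  [terminal]
23. n11.lab = -9  [g.idx * -2 + 47]
24. n11.env = 19  [g.idx * -1 + 47]
25. n5.lab = 30  [S₃.lab + 39]
26. n5.env = -9  [S₁.lab - 24]
27. n0.lab = 16  [S₁.env * -1 + 7]
28. n0.env = -7  [(if A.idx then S₁.env else S₁.lab) - 37]

-7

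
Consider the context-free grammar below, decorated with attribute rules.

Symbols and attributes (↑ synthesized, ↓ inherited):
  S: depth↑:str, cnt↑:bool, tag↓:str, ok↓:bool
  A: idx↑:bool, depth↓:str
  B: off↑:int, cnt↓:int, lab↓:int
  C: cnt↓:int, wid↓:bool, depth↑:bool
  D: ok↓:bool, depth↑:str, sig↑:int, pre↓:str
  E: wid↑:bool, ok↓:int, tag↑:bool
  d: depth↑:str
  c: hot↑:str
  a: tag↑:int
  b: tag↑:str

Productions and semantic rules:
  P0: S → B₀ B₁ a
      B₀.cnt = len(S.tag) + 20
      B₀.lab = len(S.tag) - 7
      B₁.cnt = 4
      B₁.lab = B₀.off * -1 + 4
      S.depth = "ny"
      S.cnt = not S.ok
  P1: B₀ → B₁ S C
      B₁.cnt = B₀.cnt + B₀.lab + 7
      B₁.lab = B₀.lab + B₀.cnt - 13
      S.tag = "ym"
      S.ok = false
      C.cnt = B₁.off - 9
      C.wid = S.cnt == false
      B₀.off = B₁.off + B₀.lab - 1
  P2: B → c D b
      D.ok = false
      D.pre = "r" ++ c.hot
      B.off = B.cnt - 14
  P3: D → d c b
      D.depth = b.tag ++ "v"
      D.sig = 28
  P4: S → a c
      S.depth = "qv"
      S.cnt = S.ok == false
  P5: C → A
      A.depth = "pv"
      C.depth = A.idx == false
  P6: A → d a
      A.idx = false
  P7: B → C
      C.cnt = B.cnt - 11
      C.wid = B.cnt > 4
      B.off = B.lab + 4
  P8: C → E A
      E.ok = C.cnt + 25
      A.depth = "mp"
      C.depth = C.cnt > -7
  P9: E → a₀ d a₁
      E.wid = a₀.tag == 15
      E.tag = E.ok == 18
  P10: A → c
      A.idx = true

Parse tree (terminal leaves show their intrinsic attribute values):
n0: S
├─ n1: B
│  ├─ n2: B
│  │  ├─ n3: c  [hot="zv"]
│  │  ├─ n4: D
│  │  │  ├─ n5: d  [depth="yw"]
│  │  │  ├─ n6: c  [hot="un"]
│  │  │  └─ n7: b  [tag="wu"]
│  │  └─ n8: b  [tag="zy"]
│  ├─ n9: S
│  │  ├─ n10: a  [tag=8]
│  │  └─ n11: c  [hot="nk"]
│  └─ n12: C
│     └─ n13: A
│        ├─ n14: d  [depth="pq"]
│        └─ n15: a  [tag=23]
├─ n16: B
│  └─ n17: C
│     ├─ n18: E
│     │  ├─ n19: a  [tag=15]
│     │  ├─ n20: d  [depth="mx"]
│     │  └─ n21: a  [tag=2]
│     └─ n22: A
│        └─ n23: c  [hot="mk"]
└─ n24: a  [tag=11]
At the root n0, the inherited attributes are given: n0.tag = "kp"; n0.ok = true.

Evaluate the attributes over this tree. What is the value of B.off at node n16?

4

1. n0.tag = "kp"  [given at root]
2. n0.ok = true  [given at root]
3. n1.cnt = 22  [len(S.tag) + 20]
4. n1.lab = -5  [len(S.tag) - 7]
5. n2.cnt = 24  [B₀.cnt + B₀.lab + 7]
6. n2.lab = 4  [B₀.lab + B₀.cnt - 13]
7. n3.hot = "zv"  [terminal]
8. n4.ok = false  [false]
9. n4.pre = "rzv"  ["r" ++ c.hot]
10. n5.depth = "yw"  [terminal]
11. n6.hot = "un"  [terminal]
12. n7.tag = "wu"  [terminal]
13. n4.depth = "wuv"  [b.tag ++ "v"]
14. n4.sig = 28  [28]
15. n8.tag = "zy"  [terminal]
16. n2.off = 10  [B.cnt - 14]
17. n9.tag = "ym"  ["ym"]
18. n9.ok = false  [false]
19. n10.tag = 8  [terminal]
20. n11.hot = "nk"  [terminal]
21. n9.depth = "qv"  ["qv"]
22. n9.cnt = true  [S.ok == false]
23. n12.cnt = 1  [B₁.off - 9]
24. n12.wid = false  [S.cnt == false]
25. n13.depth = "pv"  ["pv"]
26. n14.depth = "pq"  [terminal]
27. n15.tag = 23  [terminal]
28. n13.idx = false  [false]
29. n12.depth = true  [A.idx == false]
30. n1.off = 4  [B₁.off + B₀.lab - 1]
31. n16.cnt = 4  [4]
32. n16.lab = 0  [B₀.off * -1 + 4]
33. n17.cnt = -7  [B.cnt - 11]
34. n17.wid = false  [B.cnt > 4]
35. n18.ok = 18  [C.cnt + 25]
36. n19.tag = 15  [terminal]
37. n20.depth = "mx"  [terminal]
38. n21.tag = 2  [terminal]
39. n18.wid = true  [a₀.tag == 15]
40. n18.tag = true  [E.ok == 18]
41. n22.depth = "mp"  ["mp"]
42. n23.hot = "mk"  [terminal]
43. n22.idx = true  [true]
44. n17.depth = false  [C.cnt > -7]
45. n16.off = 4  [B.lab + 4]
46. n24.tag = 11  [terminal]
47. n0.depth = "ny"  ["ny"]
48. n0.cnt = false  [not S.ok]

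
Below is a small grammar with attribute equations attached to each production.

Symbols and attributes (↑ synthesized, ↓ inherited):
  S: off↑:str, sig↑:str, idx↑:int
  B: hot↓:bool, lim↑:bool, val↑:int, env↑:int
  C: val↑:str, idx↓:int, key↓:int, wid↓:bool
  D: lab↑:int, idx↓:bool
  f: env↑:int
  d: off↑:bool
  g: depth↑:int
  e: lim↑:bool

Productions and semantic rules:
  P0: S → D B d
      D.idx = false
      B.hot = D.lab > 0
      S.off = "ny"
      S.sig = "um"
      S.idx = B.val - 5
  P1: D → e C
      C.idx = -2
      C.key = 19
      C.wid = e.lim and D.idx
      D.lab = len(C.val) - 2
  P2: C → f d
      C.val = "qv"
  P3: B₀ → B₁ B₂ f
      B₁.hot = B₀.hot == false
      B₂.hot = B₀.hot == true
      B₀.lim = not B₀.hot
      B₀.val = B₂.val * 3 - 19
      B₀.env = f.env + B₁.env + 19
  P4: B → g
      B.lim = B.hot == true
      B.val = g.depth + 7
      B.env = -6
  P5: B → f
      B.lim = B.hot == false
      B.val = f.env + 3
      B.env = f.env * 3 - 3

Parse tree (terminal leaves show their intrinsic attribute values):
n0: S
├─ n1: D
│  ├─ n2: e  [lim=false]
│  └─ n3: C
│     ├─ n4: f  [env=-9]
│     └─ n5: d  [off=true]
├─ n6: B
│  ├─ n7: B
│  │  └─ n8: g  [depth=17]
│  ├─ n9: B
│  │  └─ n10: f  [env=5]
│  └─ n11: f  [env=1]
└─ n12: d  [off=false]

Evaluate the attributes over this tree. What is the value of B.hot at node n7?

1. n1.idx = false  [false]
2. n2.lim = false  [terminal]
3. n3.idx = -2  [-2]
4. n3.key = 19  [19]
5. n3.wid = false  [e.lim and D.idx]
6. n4.env = -9  [terminal]
7. n5.off = true  [terminal]
8. n3.val = "qv"  ["qv"]
9. n1.lab = 0  [len(C.val) - 2]
10. n6.hot = false  [D.lab > 0]
11. n7.hot = true  [B₀.hot == false]
12. n8.depth = 17  [terminal]
13. n7.lim = true  [B.hot == true]
14. n7.val = 24  [g.depth + 7]
15. n7.env = -6  [-6]
16. n9.hot = false  [B₀.hot == true]
17. n10.env = 5  [terminal]
18. n9.lim = true  [B.hot == false]
19. n9.val = 8  [f.env + 3]
20. n9.env = 12  [f.env * 3 - 3]
21. n11.env = 1  [terminal]
22. n6.lim = true  [not B₀.hot]
23. n6.val = 5  [B₂.val * 3 - 19]
24. n6.env = 14  [f.env + B₁.env + 19]
25. n12.off = false  [terminal]
26. n0.off = "ny"  ["ny"]
27. n0.sig = "um"  ["um"]
28. n0.idx = 0  [B.val - 5]

true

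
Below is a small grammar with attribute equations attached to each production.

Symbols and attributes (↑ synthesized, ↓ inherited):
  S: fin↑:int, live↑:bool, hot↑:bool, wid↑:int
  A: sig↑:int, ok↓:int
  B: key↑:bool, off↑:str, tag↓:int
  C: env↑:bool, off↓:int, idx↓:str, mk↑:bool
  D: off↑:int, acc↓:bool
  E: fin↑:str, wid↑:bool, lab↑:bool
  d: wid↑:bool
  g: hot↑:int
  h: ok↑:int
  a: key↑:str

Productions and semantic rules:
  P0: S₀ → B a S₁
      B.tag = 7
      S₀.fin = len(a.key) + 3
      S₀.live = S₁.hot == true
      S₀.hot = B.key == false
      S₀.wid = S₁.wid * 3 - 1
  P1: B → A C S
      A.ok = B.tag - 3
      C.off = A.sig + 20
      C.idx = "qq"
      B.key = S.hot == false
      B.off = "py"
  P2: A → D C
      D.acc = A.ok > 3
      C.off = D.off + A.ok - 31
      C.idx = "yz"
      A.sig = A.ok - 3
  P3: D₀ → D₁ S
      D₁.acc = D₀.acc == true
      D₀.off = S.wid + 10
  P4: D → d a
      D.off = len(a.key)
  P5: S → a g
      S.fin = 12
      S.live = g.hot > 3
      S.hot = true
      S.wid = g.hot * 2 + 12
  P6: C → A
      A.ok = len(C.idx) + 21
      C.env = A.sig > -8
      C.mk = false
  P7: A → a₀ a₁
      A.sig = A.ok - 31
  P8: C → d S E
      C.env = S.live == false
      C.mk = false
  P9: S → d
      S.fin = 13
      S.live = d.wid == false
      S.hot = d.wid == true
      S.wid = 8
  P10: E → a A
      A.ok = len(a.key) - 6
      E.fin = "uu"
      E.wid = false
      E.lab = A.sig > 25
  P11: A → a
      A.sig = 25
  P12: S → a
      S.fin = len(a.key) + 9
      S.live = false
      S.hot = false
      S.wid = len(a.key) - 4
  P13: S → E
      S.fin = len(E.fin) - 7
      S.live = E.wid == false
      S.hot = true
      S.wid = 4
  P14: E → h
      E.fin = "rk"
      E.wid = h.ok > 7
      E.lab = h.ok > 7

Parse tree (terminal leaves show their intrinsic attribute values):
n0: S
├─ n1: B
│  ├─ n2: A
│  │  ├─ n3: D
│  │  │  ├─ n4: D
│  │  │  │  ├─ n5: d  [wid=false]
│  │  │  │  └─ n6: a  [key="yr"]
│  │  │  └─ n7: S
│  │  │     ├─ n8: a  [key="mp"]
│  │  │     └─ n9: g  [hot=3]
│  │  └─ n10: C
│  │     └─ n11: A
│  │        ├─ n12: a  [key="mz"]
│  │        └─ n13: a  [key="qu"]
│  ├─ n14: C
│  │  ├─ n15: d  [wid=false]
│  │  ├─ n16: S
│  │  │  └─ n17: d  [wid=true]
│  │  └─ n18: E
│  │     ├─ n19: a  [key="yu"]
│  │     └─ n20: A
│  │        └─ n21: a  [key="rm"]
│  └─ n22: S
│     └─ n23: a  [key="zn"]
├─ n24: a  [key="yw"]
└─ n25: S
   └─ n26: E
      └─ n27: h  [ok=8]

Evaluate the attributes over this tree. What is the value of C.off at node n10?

1

1. n1.tag = 7  [7]
2. n2.ok = 4  [B.tag - 3]
3. n3.acc = true  [A.ok > 3]
4. n4.acc = true  [D₀.acc == true]
5. n5.wid = false  [terminal]
6. n6.key = "yr"  [terminal]
7. n4.off = 2  [len(a.key)]
8. n8.key = "mp"  [terminal]
9. n9.hot = 3  [terminal]
10. n7.fin = 12  [12]
11. n7.live = false  [g.hot > 3]
12. n7.hot = true  [true]
13. n7.wid = 18  [g.hot * 2 + 12]
14. n3.off = 28  [S.wid + 10]
15. n10.off = 1  [D.off + A.ok - 31]
16. n10.idx = "yz"  ["yz"]
17. n11.ok = 23  [len(C.idx) + 21]
18. n12.key = "mz"  [terminal]
19. n13.key = "qu"  [terminal]
20. n11.sig = -8  [A.ok - 31]
21. n10.env = false  [A.sig > -8]
22. n10.mk = false  [false]
23. n2.sig = 1  [A.ok - 3]
24. n14.off = 21  [A.sig + 20]
25. n14.idx = "qq"  ["qq"]
26. n15.wid = false  [terminal]
27. n17.wid = true  [terminal]
28. n16.fin = 13  [13]
29. n16.live = false  [d.wid == false]
30. n16.hot = true  [d.wid == true]
31. n16.wid = 8  [8]
32. n19.key = "yu"  [terminal]
33. n20.ok = -4  [len(a.key) - 6]
34. n21.key = "rm"  [terminal]
35. n20.sig = 25  [25]
36. n18.fin = "uu"  ["uu"]
37. n18.wid = false  [false]
38. n18.lab = false  [A.sig > 25]
39. n14.env = true  [S.live == false]
40. n14.mk = false  [false]
41. n23.key = "zn"  [terminal]
42. n22.fin = 11  [len(a.key) + 9]
43. n22.live = false  [false]
44. n22.hot = false  [false]
45. n22.wid = -2  [len(a.key) - 4]
46. n1.key = true  [S.hot == false]
47. n1.off = "py"  ["py"]
48. n24.key = "yw"  [terminal]
49. n27.ok = 8  [terminal]
50. n26.fin = "rk"  ["rk"]
51. n26.wid = true  [h.ok > 7]
52. n26.lab = true  [h.ok > 7]
53. n25.fin = -5  [len(E.fin) - 7]
54. n25.live = false  [E.wid == false]
55. n25.hot = true  [true]
56. n25.wid = 4  [4]
57. n0.fin = 5  [len(a.key) + 3]
58. n0.live = true  [S₁.hot == true]
59. n0.hot = false  [B.key == false]
60. n0.wid = 11  [S₁.wid * 3 - 1]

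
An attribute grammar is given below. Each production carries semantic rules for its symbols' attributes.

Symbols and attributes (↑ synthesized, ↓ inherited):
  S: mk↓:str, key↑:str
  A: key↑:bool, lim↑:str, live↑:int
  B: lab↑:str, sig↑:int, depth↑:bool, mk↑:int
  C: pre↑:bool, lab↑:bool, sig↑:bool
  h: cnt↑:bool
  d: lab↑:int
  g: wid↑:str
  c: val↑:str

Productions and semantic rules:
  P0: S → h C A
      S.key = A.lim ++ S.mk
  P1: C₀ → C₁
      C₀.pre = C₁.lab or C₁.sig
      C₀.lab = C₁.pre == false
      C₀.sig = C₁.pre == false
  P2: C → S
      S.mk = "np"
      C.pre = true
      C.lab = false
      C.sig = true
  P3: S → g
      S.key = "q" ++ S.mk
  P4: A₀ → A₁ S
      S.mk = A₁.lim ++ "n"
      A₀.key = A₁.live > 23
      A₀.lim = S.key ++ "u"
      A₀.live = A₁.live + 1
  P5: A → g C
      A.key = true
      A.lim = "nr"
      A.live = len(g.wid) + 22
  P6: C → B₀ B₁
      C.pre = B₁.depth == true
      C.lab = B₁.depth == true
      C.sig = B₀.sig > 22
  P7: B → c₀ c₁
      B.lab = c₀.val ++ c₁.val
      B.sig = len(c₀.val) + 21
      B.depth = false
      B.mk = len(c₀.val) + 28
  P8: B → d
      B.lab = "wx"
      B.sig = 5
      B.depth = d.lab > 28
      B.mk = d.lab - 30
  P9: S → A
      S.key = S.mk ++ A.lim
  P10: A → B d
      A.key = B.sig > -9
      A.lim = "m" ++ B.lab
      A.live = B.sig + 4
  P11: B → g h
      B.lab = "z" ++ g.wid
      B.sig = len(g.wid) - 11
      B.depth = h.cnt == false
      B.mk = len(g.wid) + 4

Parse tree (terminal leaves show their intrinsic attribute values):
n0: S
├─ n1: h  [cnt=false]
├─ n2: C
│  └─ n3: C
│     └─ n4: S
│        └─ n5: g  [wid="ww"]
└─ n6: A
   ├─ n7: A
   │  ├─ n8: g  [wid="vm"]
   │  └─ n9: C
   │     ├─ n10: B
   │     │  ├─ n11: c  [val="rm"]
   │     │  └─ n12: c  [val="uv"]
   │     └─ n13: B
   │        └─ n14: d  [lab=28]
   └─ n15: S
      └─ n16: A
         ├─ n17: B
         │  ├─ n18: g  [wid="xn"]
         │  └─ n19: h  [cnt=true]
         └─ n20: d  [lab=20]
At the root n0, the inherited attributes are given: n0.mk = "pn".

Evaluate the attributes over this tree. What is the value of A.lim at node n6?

1. n0.mk = "pn"  [given at root]
2. n1.cnt = false  [terminal]
3. n4.mk = "np"  ["np"]
4. n5.wid = "ww"  [terminal]
5. n4.key = "qnp"  ["q" ++ S.mk]
6. n3.pre = true  [true]
7. n3.lab = false  [false]
8. n3.sig = true  [true]
9. n2.pre = true  [C₁.lab or C₁.sig]
10. n2.lab = false  [C₁.pre == false]
11. n2.sig = false  [C₁.pre == false]
12. n8.wid = "vm"  [terminal]
13. n11.val = "rm"  [terminal]
14. n12.val = "uv"  [terminal]
15. n10.lab = "rmuv"  [c₀.val ++ c₁.val]
16. n10.sig = 23  [len(c₀.val) + 21]
17. n10.depth = false  [false]
18. n10.mk = 30  [len(c₀.val) + 28]
19. n14.lab = 28  [terminal]
20. n13.lab = "wx"  ["wx"]
21. n13.sig = 5  [5]
22. n13.depth = false  [d.lab > 28]
23. n13.mk = -2  [d.lab - 30]
24. n9.pre = false  [B₁.depth == true]
25. n9.lab = false  [B₁.depth == true]
26. n9.sig = true  [B₀.sig > 22]
27. n7.key = true  [true]
28. n7.lim = "nr"  ["nr"]
29. n7.live = 24  [len(g.wid) + 22]
30. n15.mk = "nrn"  [A₁.lim ++ "n"]
31. n18.wid = "xn"  [terminal]
32. n19.cnt = true  [terminal]
33. n17.lab = "zxn"  ["z" ++ g.wid]
34. n17.sig = -9  [len(g.wid) - 11]
35. n17.depth = false  [h.cnt == false]
36. n17.mk = 6  [len(g.wid) + 4]
37. n20.lab = 20  [terminal]
38. n16.key = false  [B.sig > -9]
39. n16.lim = "mzxn"  ["m" ++ B.lab]
40. n16.live = -5  [B.sig + 4]
41. n15.key = "nrnmzxn"  [S.mk ++ A.lim]
42. n6.key = true  [A₁.live > 23]
43. n6.lim = "nrnmzxnu"  [S.key ++ "u"]
44. n6.live = 25  [A₁.live + 1]
45. n0.key = "nrnmzxnupn"  [A.lim ++ S.mk]

"nrnmzxnu"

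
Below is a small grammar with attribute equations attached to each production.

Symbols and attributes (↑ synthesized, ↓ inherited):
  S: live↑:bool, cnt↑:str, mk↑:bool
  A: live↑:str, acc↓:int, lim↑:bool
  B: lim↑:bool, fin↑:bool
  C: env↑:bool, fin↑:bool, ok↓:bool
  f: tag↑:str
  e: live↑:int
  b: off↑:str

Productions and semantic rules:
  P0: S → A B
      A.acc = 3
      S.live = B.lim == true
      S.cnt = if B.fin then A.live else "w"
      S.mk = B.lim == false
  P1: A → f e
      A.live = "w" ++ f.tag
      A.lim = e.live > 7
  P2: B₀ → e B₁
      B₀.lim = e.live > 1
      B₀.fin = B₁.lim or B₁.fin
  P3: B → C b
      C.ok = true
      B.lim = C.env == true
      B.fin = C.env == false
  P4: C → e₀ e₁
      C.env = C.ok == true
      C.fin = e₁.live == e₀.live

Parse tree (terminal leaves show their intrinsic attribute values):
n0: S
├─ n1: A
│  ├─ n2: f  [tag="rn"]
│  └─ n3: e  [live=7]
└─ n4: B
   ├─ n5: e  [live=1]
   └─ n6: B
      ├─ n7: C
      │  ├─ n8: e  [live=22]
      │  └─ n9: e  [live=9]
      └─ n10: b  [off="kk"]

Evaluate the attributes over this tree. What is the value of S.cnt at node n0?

1. n1.acc = 3  [3]
2. n2.tag = "rn"  [terminal]
3. n3.live = 7  [terminal]
4. n1.live = "wrn"  ["w" ++ f.tag]
5. n1.lim = false  [e.live > 7]
6. n5.live = 1  [terminal]
7. n7.ok = true  [true]
8. n8.live = 22  [terminal]
9. n9.live = 9  [terminal]
10. n7.env = true  [C.ok == true]
11. n7.fin = false  [e₁.live == e₀.live]
12. n10.off = "kk"  [terminal]
13. n6.lim = true  [C.env == true]
14. n6.fin = false  [C.env == false]
15. n4.lim = false  [e.live > 1]
16. n4.fin = true  [B₁.lim or B₁.fin]
17. n0.live = false  [B.lim == true]
18. n0.cnt = "wrn"  [if B.fin then A.live else "w"]
19. n0.mk = true  [B.lim == false]

"wrn"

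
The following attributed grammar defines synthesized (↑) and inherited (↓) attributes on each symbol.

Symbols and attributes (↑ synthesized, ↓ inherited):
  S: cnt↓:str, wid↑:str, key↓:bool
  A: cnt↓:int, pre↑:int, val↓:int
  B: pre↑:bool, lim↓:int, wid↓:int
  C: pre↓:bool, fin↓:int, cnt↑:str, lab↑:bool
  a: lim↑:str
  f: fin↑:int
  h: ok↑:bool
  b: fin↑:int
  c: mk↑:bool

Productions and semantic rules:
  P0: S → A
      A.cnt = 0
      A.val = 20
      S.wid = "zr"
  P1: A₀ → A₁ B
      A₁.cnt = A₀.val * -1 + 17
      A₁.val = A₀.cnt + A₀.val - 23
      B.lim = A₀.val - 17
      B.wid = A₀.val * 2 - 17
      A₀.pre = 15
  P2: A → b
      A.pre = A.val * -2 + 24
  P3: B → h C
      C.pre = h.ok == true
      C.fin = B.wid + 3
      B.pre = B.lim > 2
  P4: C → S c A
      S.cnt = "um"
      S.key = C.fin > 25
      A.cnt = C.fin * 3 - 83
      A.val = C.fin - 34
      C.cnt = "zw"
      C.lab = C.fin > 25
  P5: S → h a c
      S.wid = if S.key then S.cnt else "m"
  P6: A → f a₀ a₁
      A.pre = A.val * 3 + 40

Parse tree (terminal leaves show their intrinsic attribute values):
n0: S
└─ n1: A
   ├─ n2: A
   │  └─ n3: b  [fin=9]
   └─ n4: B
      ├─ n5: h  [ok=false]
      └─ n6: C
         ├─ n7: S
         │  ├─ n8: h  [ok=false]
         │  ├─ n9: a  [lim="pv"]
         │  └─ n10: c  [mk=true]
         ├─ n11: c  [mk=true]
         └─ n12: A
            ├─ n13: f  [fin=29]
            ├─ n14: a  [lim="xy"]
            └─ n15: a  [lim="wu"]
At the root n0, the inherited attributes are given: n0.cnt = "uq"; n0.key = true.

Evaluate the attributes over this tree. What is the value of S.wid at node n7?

1. n0.cnt = "uq"  [given at root]
2. n0.key = true  [given at root]
3. n1.cnt = 0  [0]
4. n1.val = 20  [20]
5. n2.cnt = -3  [A₀.val * -1 + 17]
6. n2.val = -3  [A₀.cnt + A₀.val - 23]
7. n3.fin = 9  [terminal]
8. n2.pre = 30  [A.val * -2 + 24]
9. n4.lim = 3  [A₀.val - 17]
10. n4.wid = 23  [A₀.val * 2 - 17]
11. n5.ok = false  [terminal]
12. n6.pre = false  [h.ok == true]
13. n6.fin = 26  [B.wid + 3]
14. n7.cnt = "um"  ["um"]
15. n7.key = true  [C.fin > 25]
16. n8.ok = false  [terminal]
17. n9.lim = "pv"  [terminal]
18. n10.mk = true  [terminal]
19. n7.wid = "um"  [if S.key then S.cnt else "m"]
20. n11.mk = true  [terminal]
21. n12.cnt = -5  [C.fin * 3 - 83]
22. n12.val = -8  [C.fin - 34]
23. n13.fin = 29  [terminal]
24. n14.lim = "xy"  [terminal]
25. n15.lim = "wu"  [terminal]
26. n12.pre = 16  [A.val * 3 + 40]
27. n6.cnt = "zw"  ["zw"]
28. n6.lab = true  [C.fin > 25]
29. n4.pre = true  [B.lim > 2]
30. n1.pre = 15  [15]
31. n0.wid = "zr"  ["zr"]

"um"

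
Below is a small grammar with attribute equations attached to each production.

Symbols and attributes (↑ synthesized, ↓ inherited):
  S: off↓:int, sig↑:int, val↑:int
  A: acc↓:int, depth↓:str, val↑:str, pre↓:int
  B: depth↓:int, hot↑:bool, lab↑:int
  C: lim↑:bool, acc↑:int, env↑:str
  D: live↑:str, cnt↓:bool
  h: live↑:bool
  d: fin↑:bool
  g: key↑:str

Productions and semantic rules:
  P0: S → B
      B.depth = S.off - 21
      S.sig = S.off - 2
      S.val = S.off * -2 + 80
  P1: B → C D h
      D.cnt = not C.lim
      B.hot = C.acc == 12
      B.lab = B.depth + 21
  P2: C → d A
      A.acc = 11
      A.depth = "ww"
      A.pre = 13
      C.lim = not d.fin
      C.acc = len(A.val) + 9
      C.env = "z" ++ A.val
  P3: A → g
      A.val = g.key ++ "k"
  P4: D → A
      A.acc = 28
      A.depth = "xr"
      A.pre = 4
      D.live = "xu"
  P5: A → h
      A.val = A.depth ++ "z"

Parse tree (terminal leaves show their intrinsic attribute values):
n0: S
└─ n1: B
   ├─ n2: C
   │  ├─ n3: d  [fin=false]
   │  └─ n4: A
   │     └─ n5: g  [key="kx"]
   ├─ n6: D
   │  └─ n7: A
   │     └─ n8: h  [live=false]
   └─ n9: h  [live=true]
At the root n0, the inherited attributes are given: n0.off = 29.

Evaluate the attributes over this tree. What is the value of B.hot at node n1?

1. n0.off = 29  [given at root]
2. n1.depth = 8  [S.off - 21]
3. n3.fin = false  [terminal]
4. n4.acc = 11  [11]
5. n4.depth = "ww"  ["ww"]
6. n4.pre = 13  [13]
7. n5.key = "kx"  [terminal]
8. n4.val = "kxk"  [g.key ++ "k"]
9. n2.lim = true  [not d.fin]
10. n2.acc = 12  [len(A.val) + 9]
11. n2.env = "zkxk"  ["z" ++ A.val]
12. n6.cnt = false  [not C.lim]
13. n7.acc = 28  [28]
14. n7.depth = "xr"  ["xr"]
15. n7.pre = 4  [4]
16. n8.live = false  [terminal]
17. n7.val = "xrz"  [A.depth ++ "z"]
18. n6.live = "xu"  ["xu"]
19. n9.live = true  [terminal]
20. n1.hot = true  [C.acc == 12]
21. n1.lab = 29  [B.depth + 21]
22. n0.sig = 27  [S.off - 2]
23. n0.val = 22  [S.off * -2 + 80]

true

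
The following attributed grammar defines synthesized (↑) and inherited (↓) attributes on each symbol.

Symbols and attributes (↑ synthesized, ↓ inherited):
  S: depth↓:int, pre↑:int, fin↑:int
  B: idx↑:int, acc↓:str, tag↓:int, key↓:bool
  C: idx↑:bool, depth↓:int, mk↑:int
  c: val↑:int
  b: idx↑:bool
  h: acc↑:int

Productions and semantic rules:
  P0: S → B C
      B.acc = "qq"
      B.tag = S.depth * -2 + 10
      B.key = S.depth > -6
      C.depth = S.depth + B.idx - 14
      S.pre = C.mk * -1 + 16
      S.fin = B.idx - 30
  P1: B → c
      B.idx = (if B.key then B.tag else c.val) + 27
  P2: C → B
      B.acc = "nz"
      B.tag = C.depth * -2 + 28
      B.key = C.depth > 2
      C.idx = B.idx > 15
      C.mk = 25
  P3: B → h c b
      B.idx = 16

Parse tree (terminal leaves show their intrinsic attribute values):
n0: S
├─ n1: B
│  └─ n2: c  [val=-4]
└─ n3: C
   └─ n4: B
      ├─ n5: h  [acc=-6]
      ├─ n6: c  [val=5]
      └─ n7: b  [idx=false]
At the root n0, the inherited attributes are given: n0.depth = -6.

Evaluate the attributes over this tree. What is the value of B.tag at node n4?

22

1. n0.depth = -6  [given at root]
2. n1.acc = "qq"  ["qq"]
3. n1.tag = 22  [S.depth * -2 + 10]
4. n1.key = false  [S.depth > -6]
5. n2.val = -4  [terminal]
6. n1.idx = 23  [(if B.key then B.tag else c.val) + 27]
7. n3.depth = 3  [S.depth + B.idx - 14]
8. n4.acc = "nz"  ["nz"]
9. n4.tag = 22  [C.depth * -2 + 28]
10. n4.key = true  [C.depth > 2]
11. n5.acc = -6  [terminal]
12. n6.val = 5  [terminal]
13. n7.idx = false  [terminal]
14. n4.idx = 16  [16]
15. n3.idx = true  [B.idx > 15]
16. n3.mk = 25  [25]
17. n0.pre = -9  [C.mk * -1 + 16]
18. n0.fin = -7  [B.idx - 30]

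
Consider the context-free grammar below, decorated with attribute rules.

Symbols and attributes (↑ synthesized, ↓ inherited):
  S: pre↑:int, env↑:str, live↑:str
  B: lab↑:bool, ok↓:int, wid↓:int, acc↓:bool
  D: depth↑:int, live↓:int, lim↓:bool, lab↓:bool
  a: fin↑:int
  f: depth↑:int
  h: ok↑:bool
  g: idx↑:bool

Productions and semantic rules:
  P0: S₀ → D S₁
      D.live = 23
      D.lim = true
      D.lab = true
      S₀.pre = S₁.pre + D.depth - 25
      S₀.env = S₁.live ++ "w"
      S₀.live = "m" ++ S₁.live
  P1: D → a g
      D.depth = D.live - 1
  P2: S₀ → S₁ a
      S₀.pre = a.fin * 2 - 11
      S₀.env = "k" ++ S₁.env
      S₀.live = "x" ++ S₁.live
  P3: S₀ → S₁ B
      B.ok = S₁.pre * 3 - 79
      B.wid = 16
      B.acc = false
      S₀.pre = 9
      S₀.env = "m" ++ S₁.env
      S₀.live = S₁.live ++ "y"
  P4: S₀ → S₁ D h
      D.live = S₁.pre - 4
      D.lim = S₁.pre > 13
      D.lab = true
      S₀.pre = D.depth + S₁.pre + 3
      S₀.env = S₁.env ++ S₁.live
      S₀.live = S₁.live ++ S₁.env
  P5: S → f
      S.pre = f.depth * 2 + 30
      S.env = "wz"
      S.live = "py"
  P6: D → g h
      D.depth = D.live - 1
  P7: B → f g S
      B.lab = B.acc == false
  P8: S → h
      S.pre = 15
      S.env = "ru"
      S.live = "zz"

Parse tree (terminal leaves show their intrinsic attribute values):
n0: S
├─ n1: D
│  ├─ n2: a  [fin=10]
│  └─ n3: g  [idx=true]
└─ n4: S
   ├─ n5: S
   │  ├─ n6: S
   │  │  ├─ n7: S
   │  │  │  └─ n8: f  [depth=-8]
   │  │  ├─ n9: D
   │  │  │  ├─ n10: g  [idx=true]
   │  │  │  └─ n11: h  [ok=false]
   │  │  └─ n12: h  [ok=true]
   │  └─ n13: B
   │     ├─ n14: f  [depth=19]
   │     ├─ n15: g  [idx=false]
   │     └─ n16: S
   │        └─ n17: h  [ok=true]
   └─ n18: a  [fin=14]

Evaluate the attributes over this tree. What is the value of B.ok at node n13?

1. n1.live = 23  [23]
2. n1.lim = true  [true]
3. n1.lab = true  [true]
4. n2.fin = 10  [terminal]
5. n3.idx = true  [terminal]
6. n1.depth = 22  [D.live - 1]
7. n8.depth = -8  [terminal]
8. n7.pre = 14  [f.depth * 2 + 30]
9. n7.env = "wz"  ["wz"]
10. n7.live = "py"  ["py"]
11. n9.live = 10  [S₁.pre - 4]
12. n9.lim = true  [S₁.pre > 13]
13. n9.lab = true  [true]
14. n10.idx = true  [terminal]
15. n11.ok = false  [terminal]
16. n9.depth = 9  [D.live - 1]
17. n12.ok = true  [terminal]
18. n6.pre = 26  [D.depth + S₁.pre + 3]
19. n6.env = "wzpy"  [S₁.env ++ S₁.live]
20. n6.live = "pywz"  [S₁.live ++ S₁.env]
21. n13.ok = -1  [S₁.pre * 3 - 79]
22. n13.wid = 16  [16]
23. n13.acc = false  [false]
24. n14.depth = 19  [terminal]
25. n15.idx = false  [terminal]
26. n17.ok = true  [terminal]
27. n16.pre = 15  [15]
28. n16.env = "ru"  ["ru"]
29. n16.live = "zz"  ["zz"]
30. n13.lab = true  [B.acc == false]
31. n5.pre = 9  [9]
32. n5.env = "mwzpy"  ["m" ++ S₁.env]
33. n5.live = "pywzy"  [S₁.live ++ "y"]
34. n18.fin = 14  [terminal]
35. n4.pre = 17  [a.fin * 2 - 11]
36. n4.env = "kmwzpy"  ["k" ++ S₁.env]
37. n4.live = "xpywzy"  ["x" ++ S₁.live]
38. n0.pre = 14  [S₁.pre + D.depth - 25]
39. n0.env = "xpywzyw"  [S₁.live ++ "w"]
40. n0.live = "mxpywzy"  ["m" ++ S₁.live]

-1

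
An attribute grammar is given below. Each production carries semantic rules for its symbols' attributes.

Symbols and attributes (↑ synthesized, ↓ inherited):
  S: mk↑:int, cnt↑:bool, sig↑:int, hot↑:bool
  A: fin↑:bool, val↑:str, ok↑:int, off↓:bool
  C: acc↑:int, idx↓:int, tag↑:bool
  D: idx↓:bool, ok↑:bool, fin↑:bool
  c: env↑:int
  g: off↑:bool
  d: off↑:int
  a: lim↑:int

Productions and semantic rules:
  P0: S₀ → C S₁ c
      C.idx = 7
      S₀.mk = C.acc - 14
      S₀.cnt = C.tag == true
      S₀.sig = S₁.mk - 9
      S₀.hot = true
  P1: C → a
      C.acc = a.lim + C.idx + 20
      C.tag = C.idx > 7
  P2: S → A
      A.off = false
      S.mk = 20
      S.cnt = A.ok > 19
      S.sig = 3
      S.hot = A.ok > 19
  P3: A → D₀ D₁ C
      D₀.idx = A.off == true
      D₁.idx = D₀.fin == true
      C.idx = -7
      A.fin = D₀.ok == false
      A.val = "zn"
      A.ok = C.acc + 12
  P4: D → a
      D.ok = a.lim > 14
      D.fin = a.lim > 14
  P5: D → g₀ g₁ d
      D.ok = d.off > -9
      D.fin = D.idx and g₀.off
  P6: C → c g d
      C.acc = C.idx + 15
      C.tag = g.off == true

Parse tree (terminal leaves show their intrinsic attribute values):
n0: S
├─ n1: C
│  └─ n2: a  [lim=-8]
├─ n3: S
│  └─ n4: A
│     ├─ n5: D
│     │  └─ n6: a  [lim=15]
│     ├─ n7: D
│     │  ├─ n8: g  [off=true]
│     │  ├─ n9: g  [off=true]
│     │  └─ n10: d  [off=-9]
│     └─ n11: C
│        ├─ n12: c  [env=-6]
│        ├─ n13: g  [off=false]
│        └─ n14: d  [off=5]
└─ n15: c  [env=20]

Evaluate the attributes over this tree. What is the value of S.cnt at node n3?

1. n1.idx = 7  [7]
2. n2.lim = -8  [terminal]
3. n1.acc = 19  [a.lim + C.idx + 20]
4. n1.tag = false  [C.idx > 7]
5. n4.off = false  [false]
6. n5.idx = false  [A.off == true]
7. n6.lim = 15  [terminal]
8. n5.ok = true  [a.lim > 14]
9. n5.fin = true  [a.lim > 14]
10. n7.idx = true  [D₀.fin == true]
11. n8.off = true  [terminal]
12. n9.off = true  [terminal]
13. n10.off = -9  [terminal]
14. n7.ok = false  [d.off > -9]
15. n7.fin = true  [D.idx and g₀.off]
16. n11.idx = -7  [-7]
17. n12.env = -6  [terminal]
18. n13.off = false  [terminal]
19. n14.off = 5  [terminal]
20. n11.acc = 8  [C.idx + 15]
21. n11.tag = false  [g.off == true]
22. n4.fin = false  [D₀.ok == false]
23. n4.val = "zn"  ["zn"]
24. n4.ok = 20  [C.acc + 12]
25. n3.mk = 20  [20]
26. n3.cnt = true  [A.ok > 19]
27. n3.sig = 3  [3]
28. n3.hot = true  [A.ok > 19]
29. n15.env = 20  [terminal]
30. n0.mk = 5  [C.acc - 14]
31. n0.cnt = false  [C.tag == true]
32. n0.sig = 11  [S₁.mk - 9]
33. n0.hot = true  [true]

true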